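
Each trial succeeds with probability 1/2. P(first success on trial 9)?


Geometric: P(X=9) = (1-p)^(k-1)×p = (1/2)^8×1/2 = 1/512

P(X=9) = 1/512 ≈ 0.20%


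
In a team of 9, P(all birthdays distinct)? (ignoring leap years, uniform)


P(all different) = Π(365-i)/365 for i=0..8
= (365/365)×(364/365)×...×(357/365)
= 0.905376

P ≈ 0.9054 ≈ 90.54%


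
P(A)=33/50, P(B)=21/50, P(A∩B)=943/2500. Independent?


P(A)×P(B) = 693/2500
P(A∩B) = 943/2500
Not equal → NOT independent

No, not independent


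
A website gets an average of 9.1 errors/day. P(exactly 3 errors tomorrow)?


Poisson(λ=9.1): P(X=3) = e^(-λ)×λ^k/k!
= e^(-9.1) × 9.1^3 / 3!
≈ 0.0001116658085 × 753.571 / 6 ≈ 0.014025

P(X=3) ≈ 0.014025 ≈ 1.40%


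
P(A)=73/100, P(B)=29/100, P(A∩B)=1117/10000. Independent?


P(A)×P(B) = 2117/10000
P(A∩B) = 1117/10000
Not equal → NOT independent

No, not independent


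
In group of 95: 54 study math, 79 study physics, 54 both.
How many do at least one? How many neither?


|A∪B| = 54+79-54 = 79
Neither = 95-79 = 16

At least one: 79; Neither: 16


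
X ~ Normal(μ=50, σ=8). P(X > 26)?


z = (26-50)/8 = -3.0
P(X > 26) = 1 - P(Z ≤ -3.0) = 1 - 0.0013 = 0.9987

P(X > 26) ≈ 0.9987


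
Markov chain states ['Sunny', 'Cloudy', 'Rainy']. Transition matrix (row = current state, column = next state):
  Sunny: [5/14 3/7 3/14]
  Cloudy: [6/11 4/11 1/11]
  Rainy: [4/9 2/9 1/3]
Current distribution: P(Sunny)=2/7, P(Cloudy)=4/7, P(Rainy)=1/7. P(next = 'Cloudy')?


P(next=Cloudy) = Σᵢ P(now=i)×P(i→Cloudy)
= 2/7×3/7 + 4/7×4/11 + 1/7×2/9
= 6/49 + 16/77 + 2/63 = 1756/4851

P = 1756/4851 ≈ 0.3620


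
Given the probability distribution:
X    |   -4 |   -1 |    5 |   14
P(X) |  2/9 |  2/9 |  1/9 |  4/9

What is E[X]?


E[X] = Σ x·P(X=x)
= (-4)×(2/9) + (-1)×(2/9) + (5)×(1/9) + (14)×(4/9)
= 17/3

E[X] = 17/3


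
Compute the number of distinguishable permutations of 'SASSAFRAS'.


Letters: 9, freq: {'S': 4, 'A': 3, 'F': 1, 'R': 1}
9!/(4!×3!×1!×1!) = 362880/144 = 2520

2520


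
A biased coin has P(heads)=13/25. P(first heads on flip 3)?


Geometric: P(X=3) = (1-p)^(k-1)×p = (12/25)^2×13/25 = 1872/15625

P(X=3) = 1872/15625 ≈ 11.98%


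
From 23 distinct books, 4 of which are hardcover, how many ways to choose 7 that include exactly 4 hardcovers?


Choose 4 of the 4 hardcovers and 3 of the other 19 books:
C(4,4)×C(19,3) = 1×969 = 969

969


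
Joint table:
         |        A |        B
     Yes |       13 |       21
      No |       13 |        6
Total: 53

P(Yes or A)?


P(Yes∨A) = P(Yes) + P(A) - P(Yes∧A)
= (34 + 26 - 13)/53 = 47/53

P = 47/53 ≈ 88.68%


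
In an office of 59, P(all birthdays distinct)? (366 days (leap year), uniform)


P(all different) = Π(366-i)/366 for i=0..58
= (366/366)×(365/366)×...×(308/366)
= 0.007112

P ≈ 0.0071 ≈ 0.71%


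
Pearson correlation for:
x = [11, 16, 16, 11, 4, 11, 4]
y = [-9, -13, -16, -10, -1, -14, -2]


n=7, Σx=73, Σy=-65, Σxy=-839, Σx²=907, Σy²=807
r = (7×(-839) - 73×(-65))/√((7×907 - 73²)(7×807 - (-65)²))
= -1128/√(1020×1424) = -1128/√1452480 ≈ -1128/1205.1888 ≈ -0.9360

r ≈ -0.9360


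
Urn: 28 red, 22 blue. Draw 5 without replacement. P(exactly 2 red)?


Hypergeometric: C(28,2)×C(22,3)/C(50,5)
= 378×1540/2118760 = 297/1081

P(X=2) = 297/1081 ≈ 27.47%


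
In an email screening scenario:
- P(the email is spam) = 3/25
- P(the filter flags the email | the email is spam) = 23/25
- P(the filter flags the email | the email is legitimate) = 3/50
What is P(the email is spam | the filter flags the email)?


Using Bayes' theorem:
P(A|B) = P(B|A)·P(A) / P(B)

P(the filter flags the email) = 23/25 × 3/25 + 3/50 × 22/25
= 69/625 + 33/625 = 102/625

P(the email is spam|the filter flags the email) = (69/625) / (102/625) = 23/34

P(the email is spam|the filter flags the email) = 23/34 ≈ 67.65%


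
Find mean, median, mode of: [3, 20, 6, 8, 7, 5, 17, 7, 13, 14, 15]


Sorted: [3, 5, 6, 7, 7, 8, 13, 14, 15, 17, 20]
Mean = 115/11
Median = 8
Freq: {3: 1, 20: 1, 6: 1, 8: 1, 7: 2, 5: 1, 17: 1, 13: 1, 14: 1, 15: 1}
Mode: [7]

Mean=115/11, Median=8, Mode=7


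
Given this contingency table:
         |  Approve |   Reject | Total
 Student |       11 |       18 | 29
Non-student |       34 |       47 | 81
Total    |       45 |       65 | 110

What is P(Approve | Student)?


P(Approve | Student) = 11/(11+18) = 11/29

P(Approve|Student) = 11/29 ≈ 37.93%


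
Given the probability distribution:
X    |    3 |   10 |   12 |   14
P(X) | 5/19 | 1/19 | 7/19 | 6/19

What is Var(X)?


E[X] = 193/19
E[X²] = 2329/19
Var(X) = E[X²] - (E[X])² = 2329/19 - 37249/361 = 7002/361

Var(X) = 7002/361 ≈ 19.3961


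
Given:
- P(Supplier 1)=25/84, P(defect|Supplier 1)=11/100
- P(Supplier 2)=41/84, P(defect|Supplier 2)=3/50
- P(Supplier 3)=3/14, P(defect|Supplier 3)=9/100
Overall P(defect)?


P(B) = Σ P(B|Aᵢ)×P(Aᵢ)
  11/100×25/84 = 11/336
  3/50×41/84 = 41/1400
  9/100×3/14 = 27/1400
Sum = 683/8400

P(defect) = 683/8400 ≈ 8.13%


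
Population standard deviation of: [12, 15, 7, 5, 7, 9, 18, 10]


Mean = 83/8
  (12-83/8)²=169/64
  (15-83/8)²=1369/64
  (7-83/8)²=729/64
  (5-83/8)²=1849/64
  (7-83/8)²=729/64
  (9-83/8)²=121/64
  (18-83/8)²=3721/64
  (10-83/8)²=9/64
Σ(x-μ)² = 1087/8
σ² = (1087/8)/8 = 1087/64

σ = √(1087/64) ≈ 4.1212


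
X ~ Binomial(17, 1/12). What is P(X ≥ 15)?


P(X ≥ 15) = Σ P(X=i) for i=15..17
P(X=15) = 2057/277326388342554624
P(X=16) = 187/2218611106740436992
P(X=17) = 1/2218611106740436992
Sum = 1387/184884258895036416

P(X ≥ 15) = 1387/184884258895036416 ≈ 0.00%


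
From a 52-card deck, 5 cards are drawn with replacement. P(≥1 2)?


P(not a 2) = 48/52 = 12/13
P(none in 5 draws) = (12/13)^5 = 248832/371293
P(≥1 2) = 1 - 248832/371293 = 122461/371293

P = 122461/371293 ≈ 32.98%


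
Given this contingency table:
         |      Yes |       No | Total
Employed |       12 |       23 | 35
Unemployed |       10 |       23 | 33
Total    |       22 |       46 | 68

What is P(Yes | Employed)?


P(Yes | Employed) = 12/(12+23) = 12/35

P(Yes|Employed) = 12/35 ≈ 34.29%


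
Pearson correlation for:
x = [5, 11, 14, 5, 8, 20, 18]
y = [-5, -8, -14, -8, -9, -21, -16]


n=7, Σx=81, Σy=-81, Σxy=-1129, Σx²=1155, Σy²=1127
r = (7×(-1129) - 81×(-81))/√((7×1155 - 81²)(7×1127 - (-81)²))
= -1342/√(1524×1328) = -1342/√2023872 ≈ -1342/1422.6286 ≈ -0.9433

r ≈ -0.9433


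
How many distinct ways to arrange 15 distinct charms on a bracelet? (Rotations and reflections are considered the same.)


Free circular arrangements: rotations and reflections both identified.
(n-1)!/2 = 14!/2 = 87178291200/2 = 43589145600

43589145600


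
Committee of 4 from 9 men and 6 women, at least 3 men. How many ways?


Count by #men:
  3M,1W: C(9,3)×C(6,1)=504
  4M,0W: C(9,4)×C(6,0)=126
Total = 630

630


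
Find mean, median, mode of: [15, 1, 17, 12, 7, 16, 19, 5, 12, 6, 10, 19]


Sorted: [1, 5, 6, 7, 10, 12, 12, 15, 16, 17, 19, 19]
Mean = 139/12
Median = 12
Freq: {15: 1, 1: 1, 17: 1, 12: 2, 7: 1, 16: 1, 19: 2, 5: 1, 6: 1, 10: 1}
Mode: [12, 19]

Mean=139/12, Median=12, Mode=[12, 19]


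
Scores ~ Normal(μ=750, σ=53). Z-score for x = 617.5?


z = (x - μ)/σ = (617.5 - 750)/53 = -2.5

z = -2.5


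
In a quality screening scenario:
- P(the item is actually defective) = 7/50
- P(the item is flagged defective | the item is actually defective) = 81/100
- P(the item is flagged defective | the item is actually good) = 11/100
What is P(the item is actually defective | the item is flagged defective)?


Using Bayes' theorem:
P(A|B) = P(B|A)·P(A) / P(B)

P(the item is flagged defective) = 81/100 × 7/50 + 11/100 × 43/50
= 567/5000 + 473/5000 = 26/125

P(the item is actually defective|the item is flagged defective) = (567/5000) / (26/125) = 567/1040

P(the item is actually defective|the item is flagged defective) = 567/1040 ≈ 54.52%


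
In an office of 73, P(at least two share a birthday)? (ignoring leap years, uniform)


P(all different) = Π(365-i)/365 for i=0..72
= 0.000439
P(match) = 1 - 0.000439 = 0.999561

P ≈ 0.9996 ≈ 99.96%


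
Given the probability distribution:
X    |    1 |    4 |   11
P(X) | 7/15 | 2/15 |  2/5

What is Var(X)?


E[X] = 27/5
E[X²] = 51
Var(X) = E[X²] - (E[X])² = 51 - 729/25 = 546/25

Var(X) = 546/25 ≈ 21.8400


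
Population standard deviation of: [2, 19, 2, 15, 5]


Mean = 43/5
  (2-43/5)²=1089/25
  (19-43/5)²=2704/25
  (2-43/5)²=1089/25
  (15-43/5)²=1024/25
  (5-43/5)²=324/25
Σ(x-μ)² = 1246/5
σ² = (1246/5)/5 = 1246/25

σ = √(1246/25) ≈ 7.0597


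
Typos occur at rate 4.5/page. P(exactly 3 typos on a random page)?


Poisson(λ=4.5): P(X=3) = e^(-λ)×λ^k/k!
= e^(-4.5) × 4.5^3 / 3!
≈ 0.01110899654 × 91.125 / 6 ≈ 0.168718

P(X=3) ≈ 0.168718 ≈ 16.87%


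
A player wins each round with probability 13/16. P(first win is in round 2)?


Geometric: P(X=2) = (1-p)^(k-1)×p = (3/16)^1×13/16 = 39/256

P(X=2) = 39/256 ≈ 15.23%


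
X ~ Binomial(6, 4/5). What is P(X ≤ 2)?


P(X ≤ 2) = Σ P(X=i) for i=0..2
P(X=0) = 1/15625
P(X=1) = 24/15625
P(X=2) = 48/3125
Sum = 53/3125

P(X ≤ 2) = 53/3125 ≈ 1.70%


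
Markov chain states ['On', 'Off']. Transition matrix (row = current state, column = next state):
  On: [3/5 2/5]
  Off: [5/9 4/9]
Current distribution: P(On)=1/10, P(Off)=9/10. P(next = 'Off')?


P(next=Off) = Σᵢ P(now=i)×P(i→Off)
= 1/10×2/5 + 9/10×4/9
= 1/25 + 2/5 = 11/25

P = 11/25 ≈ 0.4400


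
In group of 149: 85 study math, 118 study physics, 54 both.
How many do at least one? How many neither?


|A∪B| = 85+118-54 = 149
Neither = 149-149 = 0

At least one: 149; Neither: 0


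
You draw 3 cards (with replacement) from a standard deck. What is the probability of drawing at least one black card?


P(not a black card) = 26/52 = 1/2
P(none in 3 draws) = (1/2)^3 = 1/8
P(≥1 black card) = 1 - 1/8 = 7/8

P = 7/8 ≈ 87.50%


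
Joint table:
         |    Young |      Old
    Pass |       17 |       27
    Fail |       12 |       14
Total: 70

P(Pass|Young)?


P(Pass|Young) = 17/(17+12) = 17/29

P = 17/29 ≈ 58.62%


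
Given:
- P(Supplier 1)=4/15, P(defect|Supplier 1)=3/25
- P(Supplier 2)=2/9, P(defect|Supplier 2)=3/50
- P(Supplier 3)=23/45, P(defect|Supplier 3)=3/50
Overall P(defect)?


P(B) = Σ P(B|Aᵢ)×P(Aᵢ)
  3/25×4/15 = 4/125
  3/50×2/9 = 1/75
  3/50×23/45 = 23/750
Sum = 19/250

P(defect) = 19/250 ≈ 7.60%


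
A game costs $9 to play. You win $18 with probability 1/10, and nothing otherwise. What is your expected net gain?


E[gain] = (18-9)×1/10 + (-9)×9/10
= 9/10 - 81/10 = -36/5

Expected net gain = $-36/5 ≈ $-7.20


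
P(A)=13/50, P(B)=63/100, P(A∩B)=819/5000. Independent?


P(A)×P(B) = 819/5000
P(A∩B) = 819/5000
Equal ✓ → Independent

Yes, independent


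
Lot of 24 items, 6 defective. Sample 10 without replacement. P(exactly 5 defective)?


Hypergeometric: C(6,5)×C(18,5)/C(24,10)
= 6×8568/1961256 = 126/4807

P(X=5) = 126/4807 ≈ 2.62%


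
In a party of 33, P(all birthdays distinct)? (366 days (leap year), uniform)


P(all different) = Π(366-i)/366 for i=0..32
= (366/366)×(365/366)×...×(334/366)
= 0.225976

P ≈ 0.2260 ≈ 22.60%


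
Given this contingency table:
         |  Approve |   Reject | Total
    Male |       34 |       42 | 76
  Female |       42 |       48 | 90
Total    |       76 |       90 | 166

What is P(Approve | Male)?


P(Approve | Male) = 34/(34+42) = 34/76 = 17/38

P(Approve|Male) = 17/38 ≈ 44.74%


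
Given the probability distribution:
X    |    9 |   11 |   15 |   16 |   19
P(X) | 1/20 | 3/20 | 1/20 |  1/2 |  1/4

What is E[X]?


E[X] = Σ x·P(X=x)
= (9)×(1/20) + (11)×(3/20) + (15)×(1/20) + (16)×(1/2) + (19)×(1/4)
= 78/5

E[X] = 78/5


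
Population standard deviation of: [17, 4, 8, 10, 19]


Mean = 58/5
  (17-58/5)²=729/25
  (4-58/5)²=1444/25
  (8-58/5)²=324/25
  (10-58/5)²=64/25
  (19-58/5)²=1369/25
Σ(x-μ)² = 786/5
σ² = (786/5)/5 = 786/25

σ = √(786/25) ≈ 5.6071


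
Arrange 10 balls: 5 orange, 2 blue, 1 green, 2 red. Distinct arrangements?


10!/(5!×2!×1!×2!) = 7560

7560


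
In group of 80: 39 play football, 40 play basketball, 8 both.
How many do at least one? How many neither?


|A∪B| = 39+40-8 = 71
Neither = 80-71 = 9

At least one: 71; Neither: 9


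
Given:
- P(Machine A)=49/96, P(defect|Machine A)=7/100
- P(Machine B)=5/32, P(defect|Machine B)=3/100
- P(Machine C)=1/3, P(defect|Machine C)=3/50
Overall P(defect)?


P(B) = Σ P(B|Aᵢ)×P(Aᵢ)
  7/100×49/96 = 343/9600
  3/100×5/32 = 3/640
  3/50×1/3 = 1/50
Sum = 29/480

P(defect) = 29/480 ≈ 6.04%


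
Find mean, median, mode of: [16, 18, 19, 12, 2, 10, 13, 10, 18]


Sorted: [2, 10, 10, 12, 13, 16, 18, 18, 19]
Mean = 118/9
Median = 13
Freq: {16: 1, 18: 2, 19: 1, 12: 1, 2: 1, 10: 2, 13: 1}
Mode: [10, 18]

Mean=118/9, Median=13, Mode=[10, 18]


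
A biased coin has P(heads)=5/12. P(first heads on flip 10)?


Geometric: P(X=10) = (1-p)^(k-1)×p = (7/12)^9×5/12 = 201768035/61917364224

P(X=10) = 201768035/61917364224 ≈ 0.33%


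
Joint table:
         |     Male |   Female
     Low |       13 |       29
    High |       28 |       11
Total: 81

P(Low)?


P(Low) = (13+29)/81 = 42/81 = 14/27

P(Low) = 14/27 ≈ 51.85%


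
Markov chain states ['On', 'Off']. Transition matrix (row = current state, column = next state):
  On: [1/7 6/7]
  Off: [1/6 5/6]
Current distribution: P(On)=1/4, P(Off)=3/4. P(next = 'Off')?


P(next=Off) = Σᵢ P(now=i)×P(i→Off)
= 1/4×6/7 + 3/4×5/6
= 3/14 + 5/8 = 47/56

P = 47/56 ≈ 0.8393


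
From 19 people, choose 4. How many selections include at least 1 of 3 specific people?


Complement: C(19,4) - C(16,4) = 3876 - 1820 = 2056

2056


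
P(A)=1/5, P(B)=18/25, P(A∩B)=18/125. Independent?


P(A)×P(B) = 18/125
P(A∩B) = 18/125
Equal ✓ → Independent

Yes, independent


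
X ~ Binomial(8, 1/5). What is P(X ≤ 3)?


P(X ≤ 3) = Σ P(X=i) for i=0..3
P(X=0) = 65536/390625
P(X=1) = 131072/390625
P(X=2) = 114688/390625
P(X=3) = 57344/390625
Sum = 73728/78125

P(X ≤ 3) = 73728/78125 ≈ 94.37%


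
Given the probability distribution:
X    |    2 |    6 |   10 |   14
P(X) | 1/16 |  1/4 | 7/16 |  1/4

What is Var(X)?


E[X] = 19/2
E[X²] = 102
Var(X) = E[X²] - (E[X])² = 102 - 361/4 = 47/4

Var(X) = 47/4 ≈ 11.7500


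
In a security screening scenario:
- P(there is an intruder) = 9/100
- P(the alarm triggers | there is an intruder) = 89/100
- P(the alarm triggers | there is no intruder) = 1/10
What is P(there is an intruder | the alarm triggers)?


Using Bayes' theorem:
P(A|B) = P(B|A)·P(A) / P(B)

P(the alarm triggers) = 89/100 × 9/100 + 1/10 × 91/100
= 801/10000 + 91/1000 = 1711/10000

P(there is an intruder|the alarm triggers) = (801/10000) / (1711/10000) = 801/1711

P(there is an intruder|the alarm triggers) = 801/1711 ≈ 46.81%


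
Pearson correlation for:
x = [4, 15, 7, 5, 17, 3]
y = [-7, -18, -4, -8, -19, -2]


n=6, Σx=51, Σy=-58, Σxy=-695, Σx²=613, Σy²=818
r = (6×(-695) - 51×(-58))/√((6×613 - 51²)(6×818 - (-58)²))
= -1212/√(1077×1544) = -1212/√1662888 ≈ -1212/1289.5301 ≈ -0.9399

r ≈ -0.9399


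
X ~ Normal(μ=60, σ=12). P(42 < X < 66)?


z₁=(42-60)/12=-1.5, z₂=(66-60)/12=0.5
P = Φ(0.5) - Φ(-1.5) = 0.691462 - 0.066807 = 0.624655 ≈ 0.6247

P(42 < X < 66) ≈ 0.6247


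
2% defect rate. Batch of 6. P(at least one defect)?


P(all good) = (49/50)^6 = 13841287201/15625000000
P(≥1 defect) = 1783712799/15625000000

P = 1783712799/15625000000 ≈ 11.42%


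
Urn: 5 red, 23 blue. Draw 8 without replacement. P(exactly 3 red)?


Hypergeometric: C(5,3)×C(23,5)/C(28,8)
= 10×33649/3108105 = 38/351

P(X=3) = 38/351 ≈ 10.83%


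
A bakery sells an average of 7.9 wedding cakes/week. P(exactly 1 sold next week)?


Poisson(λ=7.9): P(X=1) = e^(-λ)×λ^k/k!
= e^(-7.9) × 7.9^1 / 1!
≈ 0.0003707435405 × 7.9 / 1 ≈ 0.002929

P(X=1) ≈ 0.002929 ≈ 0.29%


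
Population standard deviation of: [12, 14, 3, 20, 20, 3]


Mean = 72/6 = 12
  (12-12)²=0
  (14-12)²=4
  (3-12)²=81
  (20-12)²=64
  (20-12)²=64
  (3-12)²=81
Σ(x-μ)² = 294
σ² = 294/6 = 49

σ = √(49) ≈ 7.0000


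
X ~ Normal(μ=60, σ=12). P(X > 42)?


z = (42-60)/12 = -1.5
P(X > 42) = 1 - P(Z ≤ -1.5) = 1 - 0.0668 = 0.9332

P(X > 42) ≈ 0.9332


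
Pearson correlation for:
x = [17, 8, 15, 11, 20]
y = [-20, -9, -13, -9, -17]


n=5, Σx=71, Σy=-68, Σxy=-1046, Σx²=1099, Σy²=1020
r = (5×(-1046) - 71×(-68))/√((5×1099 - 71²)(5×1020 - (-68)²))
= -402/√(454×476) = -402/√216104 ≈ -402/464.8699 ≈ -0.8648

r ≈ -0.8648


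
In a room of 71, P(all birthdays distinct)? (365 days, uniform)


P(all different) = Π(365-i)/365 for i=0..70
= (365/365)×(364/365)×...×(295/365)
= 0.000679

P ≈ 0.0007 ≈ 0.07%


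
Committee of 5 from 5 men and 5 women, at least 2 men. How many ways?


Count by #men:
  2M,3W: C(5,2)×C(5,3)=100
  3M,2W: C(5,3)×C(5,2)=100
  4M,1W: C(5,4)×C(5,1)=25
  5M,0W: C(5,5)×C(5,0)=1
Total = 226

226


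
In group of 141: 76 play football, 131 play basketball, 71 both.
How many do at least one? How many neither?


|A∪B| = 76+131-71 = 136
Neither = 141-136 = 5

At least one: 136; Neither: 5


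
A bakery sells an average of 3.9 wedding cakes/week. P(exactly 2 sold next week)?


Poisson(λ=3.9): P(X=2) = e^(-λ)×λ^k/k!
= e^(-3.9) × 3.9^2 / 2!
≈ 0.02024191145 × 15.21 / 2 ≈ 0.153940

P(X=2) ≈ 0.153940 ≈ 15.39%


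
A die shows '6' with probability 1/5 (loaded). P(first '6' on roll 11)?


Geometric: P(X=11) = (1-p)^(k-1)×p = (4/5)^10×1/5 = 1048576/48828125

P(X=11) = 1048576/48828125 ≈ 2.15%


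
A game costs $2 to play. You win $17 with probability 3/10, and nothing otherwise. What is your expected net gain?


E[gain] = (17-2)×3/10 + (-2)×7/10
= 9/2 - 7/5 = 31/10

Expected net gain = $31/10 ≈ $3.10


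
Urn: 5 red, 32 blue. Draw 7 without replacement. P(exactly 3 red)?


Hypergeometric: C(5,3)×C(32,4)/C(37,7)
= 10×35960/10295472 = 725/20757

P(X=3) = 725/20757 ≈ 3.49%


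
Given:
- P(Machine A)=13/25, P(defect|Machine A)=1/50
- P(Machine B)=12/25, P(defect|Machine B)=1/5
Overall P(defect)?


P(B) = Σ P(B|Aᵢ)×P(Aᵢ)
  1/50×13/25 = 13/1250
  1/5×12/25 = 12/125
Sum = 133/1250

P(defect) = 133/1250 ≈ 10.64%


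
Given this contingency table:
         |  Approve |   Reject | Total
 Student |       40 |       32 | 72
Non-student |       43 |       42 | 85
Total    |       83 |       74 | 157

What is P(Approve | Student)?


P(Approve | Student) = 40/(40+32) = 40/72 = 5/9

P(Approve|Student) = 5/9 ≈ 55.56%


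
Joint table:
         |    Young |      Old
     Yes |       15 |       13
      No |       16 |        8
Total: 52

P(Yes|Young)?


P(Yes|Young) = 15/(15+16) = 15/31

P = 15/31 ≈ 48.39%


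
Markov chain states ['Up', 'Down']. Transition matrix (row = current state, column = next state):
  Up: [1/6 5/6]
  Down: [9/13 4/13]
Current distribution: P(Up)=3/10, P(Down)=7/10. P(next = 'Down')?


P(next=Down) = Σᵢ P(now=i)×P(i→Down)
= 3/10×5/6 + 7/10×4/13
= 1/4 + 14/65 = 121/260

P = 121/260 ≈ 0.4654


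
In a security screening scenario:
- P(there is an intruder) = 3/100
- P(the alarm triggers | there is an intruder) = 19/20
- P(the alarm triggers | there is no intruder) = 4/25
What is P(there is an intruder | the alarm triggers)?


Using Bayes' theorem:
P(A|B) = P(B|A)·P(A) / P(B)

P(the alarm triggers) = 19/20 × 3/100 + 4/25 × 97/100
= 57/2000 + 97/625 = 1837/10000

P(there is an intruder|the alarm triggers) = (57/2000) / (1837/10000) = 285/1837

P(there is an intruder|the alarm triggers) = 285/1837 ≈ 15.51%


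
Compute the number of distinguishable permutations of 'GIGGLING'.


Letters: 8, freq: {'G': 4, 'I': 2, 'L': 1, 'N': 1}
8!/(4!×2!×1!×1!) = 40320/48 = 840

840


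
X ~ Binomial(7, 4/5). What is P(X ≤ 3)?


P(X ≤ 3) = Σ P(X=i) for i=0..3
P(X=0) = 1/78125
P(X=1) = 28/78125
P(X=2) = 336/78125
P(X=3) = 448/15625
Sum = 521/15625

P(X ≤ 3) = 521/15625 ≈ 3.33%


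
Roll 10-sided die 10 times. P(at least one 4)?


P(no 4)^10 = (9/10)^10 = 3486784401/10000000000
P(≥1) = 1 - 3486784401/10000000000 = 6513215599/10000000000

P = 6513215599/10000000000 ≈ 65.13%


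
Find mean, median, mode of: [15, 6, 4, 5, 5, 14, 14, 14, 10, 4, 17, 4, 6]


Sorted: [4, 4, 4, 5, 5, 6, 6, 10, 14, 14, 14, 15, 17]
Mean = 118/13
Median = 6
Freq: {15: 1, 6: 2, 4: 3, 5: 2, 14: 3, 10: 1, 17: 1}
Mode: [4, 14]

Mean=118/13, Median=6, Mode=[4, 14]


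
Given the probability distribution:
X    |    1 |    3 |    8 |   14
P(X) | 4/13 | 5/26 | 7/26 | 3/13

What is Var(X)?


E[X] = 163/26
E[X²] = 129/2
Var(X) = E[X²] - (E[X])² = 129/2 - 26569/676 = 17033/676

Var(X) = 17033/676 ≈ 25.1967


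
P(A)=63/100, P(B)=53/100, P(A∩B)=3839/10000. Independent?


P(A)×P(B) = 3339/10000
P(A∩B) = 3839/10000
Not equal → NOT independent

No, not independent


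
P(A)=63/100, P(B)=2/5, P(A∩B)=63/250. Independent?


P(A)×P(B) = 63/250
P(A∩B) = 63/250
Equal ✓ → Independent

Yes, independent


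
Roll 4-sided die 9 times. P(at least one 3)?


P(no 3)^9 = (3/4)^9 = 19683/262144
P(≥1) = 1 - 19683/262144 = 242461/262144

P = 242461/262144 ≈ 92.49%


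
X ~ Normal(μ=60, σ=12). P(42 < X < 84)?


z₁=(42-60)/12=-1.5, z₂=(84-60)/12=2.0
P = Φ(2.0) - Φ(-1.5) = 0.977250 - 0.066807 = 0.910443 ≈ 0.9104

P(42 < X < 84) ≈ 0.9104


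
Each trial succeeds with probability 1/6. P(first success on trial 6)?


Geometric: P(X=6) = (1-p)^(k-1)×p = (5/6)^5×1/6 = 3125/46656

P(X=6) = 3125/46656 ≈ 6.70%


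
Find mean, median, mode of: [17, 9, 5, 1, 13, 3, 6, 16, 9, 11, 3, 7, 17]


Sorted: [1, 3, 3, 5, 6, 7, 9, 9, 11, 13, 16, 17, 17]
Mean = 117/13 = 9
Median = 9
Freq: {17: 2, 9: 2, 5: 1, 1: 1, 13: 1, 3: 2, 6: 1, 16: 1, 11: 1, 7: 1}
Mode: [3, 9, 17]

Mean=9, Median=9, Mode=[3, 9, 17]


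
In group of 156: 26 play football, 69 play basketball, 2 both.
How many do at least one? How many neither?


|A∪B| = 26+69-2 = 93
Neither = 156-93 = 63

At least one: 93; Neither: 63


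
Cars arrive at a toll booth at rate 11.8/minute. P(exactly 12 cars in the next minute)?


Poisson(λ=11.8): P(X=12) = e^(-λ)×λ^k/k!
= e^(-11.8) × 11.8^12 / 12!
≈ 7.504557915e-06 × 7.28759262511e+12 / 479001600 ≈ 0.114175

P(X=12) ≈ 0.114175 ≈ 11.42%


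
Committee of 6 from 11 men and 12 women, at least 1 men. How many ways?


Count by #men:
  1M,5W: C(11,1)×C(12,5)=8712
  2M,4W: C(11,2)×C(12,4)=27225
  3M,3W: C(11,3)×C(12,3)=36300
  4M,2W: C(11,4)×C(12,2)=21780
  5M,1W: C(11,5)×C(12,1)=5544
  6M,0W: C(11,6)×C(12,0)=462
Total = 100023

100023


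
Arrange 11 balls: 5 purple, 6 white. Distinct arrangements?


11!/(5!×6!) = 462

462


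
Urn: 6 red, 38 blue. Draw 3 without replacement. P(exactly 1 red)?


Hypergeometric: C(6,1)×C(38,2)/C(44,3)
= 6×703/13244 = 2109/6622

P(X=1) = 2109/6622 ≈ 31.85%


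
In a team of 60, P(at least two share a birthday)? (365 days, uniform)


P(all different) = Π(365-i)/365 for i=0..59
= 0.005877
P(match) = 1 - 0.005877 = 0.994123

P ≈ 0.9941 ≈ 99.41%


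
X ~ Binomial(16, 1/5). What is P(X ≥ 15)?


P(X ≥ 15) = Σ P(X=i) for i=15..16
P(X=15) = 64/152587890625
P(X=16) = 1/152587890625
Sum = 13/30517578125

P(X ≥ 15) = 13/30517578125 ≈ 0.00%


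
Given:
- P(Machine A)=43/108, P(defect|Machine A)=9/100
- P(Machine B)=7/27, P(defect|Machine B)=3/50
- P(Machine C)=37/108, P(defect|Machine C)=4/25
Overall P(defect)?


P(B) = Σ P(B|Aᵢ)×P(Aᵢ)
  9/100×43/108 = 43/1200
  3/50×7/27 = 7/450
  4/25×37/108 = 37/675
Sum = 1147/10800

P(defect) = 1147/10800 ≈ 10.62%


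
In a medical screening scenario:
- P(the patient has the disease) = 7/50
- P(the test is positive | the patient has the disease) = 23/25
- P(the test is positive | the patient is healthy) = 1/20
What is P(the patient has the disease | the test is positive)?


Using Bayes' theorem:
P(A|B) = P(B|A)·P(A) / P(B)

P(the test is positive) = 23/25 × 7/50 + 1/20 × 43/50
= 161/1250 + 43/1000 = 859/5000

P(the patient has the disease|the test is positive) = (161/1250) / (859/5000) = 644/859

P(the patient has the disease|the test is positive) = 644/859 ≈ 74.97%


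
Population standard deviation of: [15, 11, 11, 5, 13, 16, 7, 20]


Mean = 98/8 = 49/4
  (15-49/4)²=121/16
  (11-49/4)²=25/16
  (11-49/4)²=25/16
  (5-49/4)²=841/16
  (13-49/4)²=9/16
  (16-49/4)²=225/16
  (7-49/4)²=441/16
  (20-49/4)²=961/16
Σ(x-μ)² = 331/2
σ² = (331/2)/8 = 331/16

σ = √(331/16) ≈ 4.5484


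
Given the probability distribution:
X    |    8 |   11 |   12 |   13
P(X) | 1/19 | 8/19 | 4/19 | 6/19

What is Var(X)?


E[X] = 222/19
E[X²] = 138
Var(X) = E[X²] - (E[X])² = 138 - 49284/361 = 534/361

Var(X) = 534/361 ≈ 1.4792


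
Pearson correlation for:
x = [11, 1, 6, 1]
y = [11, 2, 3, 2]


n=4, Σx=19, Σy=18, Σxy=143, Σx²=159, Σy²=138
r = (4×143 - 19×18)/√((4×159 - 19²)(4×138 - 18²))
= 230/√(275×228) = 230/√62700 ≈ 230/250.3997 ≈ 0.9185

r ≈ 0.9185


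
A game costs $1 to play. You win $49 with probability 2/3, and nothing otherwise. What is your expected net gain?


E[gain] = (49-1)×2/3 + (-1)×1/3
= 32 - 1/3 = 95/3

Expected net gain = $95/3 ≈ $31.67


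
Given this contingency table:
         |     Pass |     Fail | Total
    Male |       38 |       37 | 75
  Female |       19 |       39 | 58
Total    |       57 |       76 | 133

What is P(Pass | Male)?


P(Pass | Male) = 38/(38+37) = 38/75

P(Pass|Male) = 38/75 ≈ 50.67%


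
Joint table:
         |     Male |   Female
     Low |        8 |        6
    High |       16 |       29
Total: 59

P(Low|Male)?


P(Low|Male) = 8/(8+16) = 8/24 = 1/3

P = 1/3 ≈ 33.33%


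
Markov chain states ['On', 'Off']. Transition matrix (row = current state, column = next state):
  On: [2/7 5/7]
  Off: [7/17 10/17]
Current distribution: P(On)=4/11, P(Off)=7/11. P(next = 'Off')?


P(next=Off) = Σᵢ P(now=i)×P(i→Off)
= 4/11×5/7 + 7/11×10/17
= 20/77 + 70/187 = 830/1309

P = 830/1309 ≈ 0.6341


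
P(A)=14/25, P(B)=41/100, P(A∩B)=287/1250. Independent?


P(A)×P(B) = 287/1250
P(A∩B) = 287/1250
Equal ✓ → Independent

Yes, independent


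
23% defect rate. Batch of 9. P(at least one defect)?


P(all good) = (77/100)^9 = 95151694449171437/1000000000000000000
P(≥1 defect) = 904848305550828563/1000000000000000000

P = 904848305550828563/1000000000000000000 ≈ 90.48%


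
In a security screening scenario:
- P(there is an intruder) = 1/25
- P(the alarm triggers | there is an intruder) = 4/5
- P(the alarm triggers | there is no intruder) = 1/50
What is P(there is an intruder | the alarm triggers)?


Using Bayes' theorem:
P(A|B) = P(B|A)·P(A) / P(B)

P(the alarm triggers) = 4/5 × 1/25 + 1/50 × 24/25
= 4/125 + 12/625 = 32/625

P(there is an intruder|the alarm triggers) = (4/125) / (32/625) = 5/8

P(there is an intruder|the alarm triggers) = 5/8 ≈ 62.50%


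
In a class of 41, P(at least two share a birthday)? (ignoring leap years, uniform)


P(all different) = Π(365-i)/365 for i=0..40
= 0.096848
P(match) = 1 - 0.096848 = 0.903152

P ≈ 0.9032 ≈ 90.32%


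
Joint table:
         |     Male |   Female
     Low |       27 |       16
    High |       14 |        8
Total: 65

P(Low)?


P(Low) = (27+16)/65 = 43/65

P(Low) = 43/65 ≈ 66.15%


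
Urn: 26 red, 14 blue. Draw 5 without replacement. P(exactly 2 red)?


Hypergeometric: C(26,2)×C(14,3)/C(40,5)
= 325×364/658008 = 2275/12654

P(X=2) = 2275/12654 ≈ 17.98%


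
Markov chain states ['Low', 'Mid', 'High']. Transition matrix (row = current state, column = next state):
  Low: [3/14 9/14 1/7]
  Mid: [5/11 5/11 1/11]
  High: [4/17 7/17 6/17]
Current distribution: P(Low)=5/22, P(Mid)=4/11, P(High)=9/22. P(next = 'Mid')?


P(next=Mid) = Σᵢ P(now=i)×P(i→Mid)
= 5/22×9/14 + 4/11×5/11 + 9/22×7/17
= 45/308 + 20/121 + 63/374 = 27637/57596

P = 27637/57596 ≈ 0.4798


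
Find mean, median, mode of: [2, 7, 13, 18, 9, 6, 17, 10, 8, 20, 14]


Sorted: [2, 6, 7, 8, 9, 10, 13, 14, 17, 18, 20]
Mean = 124/11
Median = 10
Freq: {2: 1, 7: 1, 13: 1, 18: 1, 9: 1, 6: 1, 17: 1, 10: 1, 8: 1, 20: 1, 14: 1}
Mode: No mode

Mean=124/11, Median=10, Mode=No mode


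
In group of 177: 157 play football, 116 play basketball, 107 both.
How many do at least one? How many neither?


|A∪B| = 157+116-107 = 166
Neither = 177-166 = 11

At least one: 166; Neither: 11


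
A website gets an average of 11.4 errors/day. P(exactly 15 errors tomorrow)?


Poisson(λ=11.4): P(X=15) = e^(-λ)×λ^k/k!
= e^(-11.4) × 11.4^15 / 15!
≈ 1.119548484e-05 × 7.13793797839e+15 / 1307674368000 ≈ 0.061111

P(X=15) ≈ 0.061111 ≈ 6.11%


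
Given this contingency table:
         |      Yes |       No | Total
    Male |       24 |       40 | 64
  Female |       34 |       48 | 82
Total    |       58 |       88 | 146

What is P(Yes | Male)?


P(Yes | Male) = 24/(24+40) = 24/64 = 3/8

P(Yes|Male) = 3/8 ≈ 37.50%


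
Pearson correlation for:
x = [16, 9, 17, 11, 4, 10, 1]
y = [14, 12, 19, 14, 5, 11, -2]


n=7, Σx=68, Σy=73, Σxy=937, Σx²=864, Σy²=1047
r = (7×937 - 68×73)/√((7×864 - 68²)(7×1047 - 73²))
= 1595/√(1424×2000) = 1595/√2848000 ≈ 1595/1687.6018 ≈ 0.9451

r ≈ 0.9451


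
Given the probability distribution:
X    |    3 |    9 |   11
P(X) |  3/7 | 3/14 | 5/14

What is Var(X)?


E[X] = 50/7
E[X²] = 451/7
Var(X) = E[X²] - (E[X])² = 451/7 - 2500/49 = 657/49

Var(X) = 657/49 ≈ 13.4082


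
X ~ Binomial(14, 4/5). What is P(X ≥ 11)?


P(X ≥ 11) = Σ P(X=i) for i=11..14
P(X=11) = 1526726656/6103515625
P(X=12) = 1526726656/6103515625
P(X=13) = 939524096/6103515625
P(X=14) = 268435456/6103515625
Sum = 4261412864/6103515625

P(X ≥ 11) = 4261412864/6103515625 ≈ 69.82%


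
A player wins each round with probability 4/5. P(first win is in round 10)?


Geometric: P(X=10) = (1-p)^(k-1)×p = (1/5)^9×4/5 = 4/9765625

P(X=10) = 4/9765625 ≈ 0.00%


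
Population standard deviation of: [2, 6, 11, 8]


Mean = 27/4
  (2-27/4)²=361/16
  (6-27/4)²=9/16
  (11-27/4)²=289/16
  (8-27/4)²=25/16
Σ(x-μ)² = 171/4
σ² = (171/4)/4 = 171/16

σ = √(171/16) ≈ 3.2692


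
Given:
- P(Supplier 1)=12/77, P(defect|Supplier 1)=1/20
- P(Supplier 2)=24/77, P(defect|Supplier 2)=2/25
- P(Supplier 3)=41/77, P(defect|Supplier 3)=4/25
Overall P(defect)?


P(B) = Σ P(B|Aᵢ)×P(Aᵢ)
  1/20×12/77 = 3/385
  2/25×24/77 = 48/1925
  4/25×41/77 = 164/1925
Sum = 227/1925

P(defect) = 227/1925 ≈ 11.79%


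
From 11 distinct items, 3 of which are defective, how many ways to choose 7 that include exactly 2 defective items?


Choose 2 of the 3 defective items and 5 of the other 8 items:
C(3,2)×C(8,5) = 3×56 = 168

168


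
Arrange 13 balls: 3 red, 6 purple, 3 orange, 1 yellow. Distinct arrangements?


13!/(3!×6!×3!×1!) = 240240

240240


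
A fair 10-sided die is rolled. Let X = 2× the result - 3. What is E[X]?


E[die] = (1+10)/2 = 11/2
E[X] = 2×11/2 - 3 = 8

E[X] = 8


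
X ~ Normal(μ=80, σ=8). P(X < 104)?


z = (104-80)/8 = 3.0
P(Z < 3.0) = 0.9987

P(X < 104) ≈ 0.9987


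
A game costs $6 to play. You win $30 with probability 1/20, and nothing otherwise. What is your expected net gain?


E[gain] = (30-6)×1/20 + (-6)×19/20
= 6/5 - 57/10 = -9/2

Expected net gain = $-9/2 ≈ $-4.50


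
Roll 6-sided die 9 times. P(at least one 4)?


P(no 4)^9 = (5/6)^9 = 1953125/10077696
P(≥1) = 1 - 1953125/10077696 = 8124571/10077696

P = 8124571/10077696 ≈ 80.62%


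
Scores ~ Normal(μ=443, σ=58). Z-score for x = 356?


z = (x - μ)/σ = (356 - 443)/58 = -1.5

z = -1.5


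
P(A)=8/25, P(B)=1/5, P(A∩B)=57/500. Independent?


P(A)×P(B) = 8/125
P(A∩B) = 57/500
Not equal → NOT independent

No, not independent


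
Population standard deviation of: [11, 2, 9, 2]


Mean = 24/4 = 6
  (11-6)²=25
  (2-6)²=16
  (9-6)²=9
  (2-6)²=16
Σ(x-μ)² = 66
σ² = 66/4 = 33/2

σ = √(33/2) ≈ 4.0620


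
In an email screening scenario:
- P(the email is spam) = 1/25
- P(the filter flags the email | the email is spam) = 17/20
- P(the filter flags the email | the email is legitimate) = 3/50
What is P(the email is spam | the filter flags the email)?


Using Bayes' theorem:
P(A|B) = P(B|A)·P(A) / P(B)

P(the filter flags the email) = 17/20 × 1/25 + 3/50 × 24/25
= 17/500 + 36/625 = 229/2500

P(the email is spam|the filter flags the email) = (17/500) / (229/2500) = 85/229

P(the email is spam|the filter flags the email) = 85/229 ≈ 37.12%


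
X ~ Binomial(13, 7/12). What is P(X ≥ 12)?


P(X ≥ 12) = Σ P(X=i) for i=12..13
P(X=12) = 899683668065/106993205379072
P(X=13) = 96889010407/106993205379072
Sum = 13841287201/1486016741376

P(X ≥ 12) = 13841287201/1486016741376 ≈ 0.93%


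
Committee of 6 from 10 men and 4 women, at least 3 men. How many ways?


Count by #men:
  3M,3W: C(10,3)×C(4,3)=480
  4M,2W: C(10,4)×C(4,2)=1260
  5M,1W: C(10,5)×C(4,1)=1008
  6M,0W: C(10,6)×C(4,0)=210
Total = 2958

2958


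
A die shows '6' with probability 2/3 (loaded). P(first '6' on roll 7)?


Geometric: P(X=7) = (1-p)^(k-1)×p = (1/3)^6×2/3 = 2/2187

P(X=7) = 2/2187 ≈ 0.09%


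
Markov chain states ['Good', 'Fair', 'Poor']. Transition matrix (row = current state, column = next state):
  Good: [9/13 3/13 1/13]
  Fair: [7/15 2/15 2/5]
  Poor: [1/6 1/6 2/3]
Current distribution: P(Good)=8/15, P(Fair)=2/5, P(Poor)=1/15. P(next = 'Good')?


P(next=Good) = Σᵢ P(now=i)×P(i→Good)
= 8/15×9/13 + 2/5×7/15 + 1/15×1/6
= 24/65 + 14/75 + 1/90 = 3317/5850

P = 3317/5850 ≈ 0.5670


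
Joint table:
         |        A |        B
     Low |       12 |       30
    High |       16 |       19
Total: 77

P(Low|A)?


P(Low|A) = 12/(12+16) = 12/28 = 3/7

P = 3/7 ≈ 42.86%


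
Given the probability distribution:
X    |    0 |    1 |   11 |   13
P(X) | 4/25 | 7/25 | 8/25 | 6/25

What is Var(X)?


E[X] = 173/25
E[X²] = 1989/25
Var(X) = E[X²] - (E[X])² = 1989/25 - 29929/625 = 19796/625

Var(X) = 19796/625 ≈ 31.6736


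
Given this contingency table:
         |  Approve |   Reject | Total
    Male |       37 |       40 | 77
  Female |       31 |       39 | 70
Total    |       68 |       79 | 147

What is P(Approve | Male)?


P(Approve | Male) = 37/(37+40) = 37/77

P(Approve|Male) = 37/77 ≈ 48.05%


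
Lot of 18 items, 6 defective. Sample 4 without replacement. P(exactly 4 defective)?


Hypergeometric: C(6,4)×C(12,0)/C(18,4)
= 15×1/3060 = 1/204

P(X=4) = 1/204 ≈ 0.49%


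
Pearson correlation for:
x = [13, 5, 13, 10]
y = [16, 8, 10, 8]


n=4, Σx=41, Σy=42, Σxy=458, Σx²=463, Σy²=484
r = (4×458 - 41×42)/√((4×463 - 41²)(4×484 - 42²))
= 110/√(171×172) = 110/√29412 ≈ 110/171.4993 ≈ 0.6414

r ≈ 0.6414


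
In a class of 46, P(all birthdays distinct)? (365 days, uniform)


P(all different) = Π(365-i)/365 for i=0..45
= (365/365)×(364/365)×...×(320/365)
= 0.051747

P ≈ 0.0517 ≈ 5.17%


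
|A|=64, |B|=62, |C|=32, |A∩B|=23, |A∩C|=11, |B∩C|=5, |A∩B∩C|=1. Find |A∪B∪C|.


|A∪B∪C| = 64+62+32-23-11-5+1 = 120

|A∪B∪C| = 120


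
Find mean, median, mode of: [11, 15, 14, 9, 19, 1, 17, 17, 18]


Sorted: [1, 9, 11, 14, 15, 17, 17, 18, 19]
Mean = 121/9
Median = 15
Freq: {11: 1, 15: 1, 14: 1, 9: 1, 19: 1, 1: 1, 17: 2, 18: 1}
Mode: [17]

Mean=121/9, Median=15, Mode=17


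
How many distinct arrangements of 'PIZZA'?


Letters: 5, freq: {'P': 1, 'I': 1, 'Z': 2, 'A': 1}
5!/(1!×1!×2!×1!) = 120/2 = 60

60


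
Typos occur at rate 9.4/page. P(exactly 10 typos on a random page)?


Poisson(λ=9.4): P(X=10) = e^(-λ)×λ^k/k!
= e^(-9.4) × 9.4^10 / 10!
≈ 8.272406556e-05 × 5386151140.95 / 3628800 ≈ 0.122786

P(X=10) ≈ 0.122786 ≈ 12.28%


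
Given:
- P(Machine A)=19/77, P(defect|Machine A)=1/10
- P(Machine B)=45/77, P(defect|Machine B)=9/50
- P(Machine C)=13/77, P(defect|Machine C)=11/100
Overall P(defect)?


P(B) = Σ P(B|Aᵢ)×P(Aᵢ)
  1/10×19/77 = 19/770
  9/50×45/77 = 81/770
  11/100×13/77 = 13/700
Sum = 1143/7700

P(defect) = 1143/7700 ≈ 14.84%


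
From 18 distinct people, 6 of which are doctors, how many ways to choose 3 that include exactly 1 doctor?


Choose 1 of the 6 doctors and 2 of the other 12 people:
C(6,1)×C(12,2) = 6×66 = 396

396


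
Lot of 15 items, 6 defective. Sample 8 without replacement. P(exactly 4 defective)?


Hypergeometric: C(6,4)×C(9,4)/C(15,8)
= 15×126/6435 = 42/143

P(X=4) = 42/143 ≈ 29.37%


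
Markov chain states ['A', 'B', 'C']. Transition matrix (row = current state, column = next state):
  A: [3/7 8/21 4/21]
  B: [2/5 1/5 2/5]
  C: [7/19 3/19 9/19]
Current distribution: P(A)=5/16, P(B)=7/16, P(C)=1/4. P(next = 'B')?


P(next=B) = Σᵢ P(now=i)×P(i→B)
= 5/16×8/21 + 7/16×1/5 + 1/4×3/19
= 5/42 + 7/80 + 3/76 = 7853/31920

P = 7853/31920 ≈ 0.2460


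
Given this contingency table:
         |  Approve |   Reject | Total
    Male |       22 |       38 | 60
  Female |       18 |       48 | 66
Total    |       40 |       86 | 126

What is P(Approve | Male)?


P(Approve | Male) = 22/(22+38) = 22/60 = 11/30

P(Approve|Male) = 11/30 ≈ 36.67%


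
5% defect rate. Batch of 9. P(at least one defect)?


P(all good) = (19/20)^9 = 322687697779/512000000000
P(≥1 defect) = 189312302221/512000000000

P = 189312302221/512000000000 ≈ 36.98%


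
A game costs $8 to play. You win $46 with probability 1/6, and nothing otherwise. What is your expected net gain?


E[gain] = (46-8)×1/6 + (-8)×5/6
= 19/3 - 20/3 = -1/3

Expected net gain = $-1/3 ≈ $-0.33


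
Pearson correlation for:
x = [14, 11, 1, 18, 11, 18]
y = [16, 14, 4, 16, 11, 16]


n=6, Σx=73, Σy=77, Σxy=1079, Σx²=1087, Σy²=1101
r = (6×1079 - 73×77)/√((6×1087 - 73²)(6×1101 - 77²))
= 853/√(1193×677) = 853/√807661 ≈ 853/898.6996 ≈ 0.9491

r ≈ 0.9491


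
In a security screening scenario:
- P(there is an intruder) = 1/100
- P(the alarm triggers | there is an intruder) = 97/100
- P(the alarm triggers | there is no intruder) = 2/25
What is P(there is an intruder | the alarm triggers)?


Using Bayes' theorem:
P(A|B) = P(B|A)·P(A) / P(B)

P(the alarm triggers) = 97/100 × 1/100 + 2/25 × 99/100
= 97/10000 + 99/1250 = 889/10000

P(there is an intruder|the alarm triggers) = (97/10000) / (889/10000) = 97/889

P(there is an intruder|the alarm triggers) = 97/889 ≈ 10.91%


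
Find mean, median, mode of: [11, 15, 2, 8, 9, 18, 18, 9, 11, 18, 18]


Sorted: [2, 8, 9, 9, 11, 11, 15, 18, 18, 18, 18]
Mean = 137/11
Median = 11
Freq: {11: 2, 15: 1, 2: 1, 8: 1, 9: 2, 18: 4}
Mode: [18]

Mean=137/11, Median=11, Mode=18


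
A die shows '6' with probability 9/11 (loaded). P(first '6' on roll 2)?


Geometric: P(X=2) = (1-p)^(k-1)×p = (2/11)^1×9/11 = 18/121

P(X=2) = 18/121 ≈ 14.88%


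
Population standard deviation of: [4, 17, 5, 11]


Mean = 37/4
  (4-37/4)²=441/16
  (17-37/4)²=961/16
  (5-37/4)²=289/16
  (11-37/4)²=49/16
Σ(x-μ)² = 435/4
σ² = (435/4)/4 = 435/16

σ = √(435/16) ≈ 5.2142


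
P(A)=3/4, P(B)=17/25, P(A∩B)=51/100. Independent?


P(A)×P(B) = 51/100
P(A∩B) = 51/100
Equal ✓ → Independent

Yes, independent


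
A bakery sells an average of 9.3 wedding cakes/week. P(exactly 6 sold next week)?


Poisson(λ=9.3): P(X=6) = e^(-λ)×λ^k/k!
= e^(-9.3) × 9.3^6 / 6!
≈ 9.142423148e-05 × 646990.183449 / 720 ≈ 0.082154

P(X=6) ≈ 0.082154 ≈ 8.22%
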